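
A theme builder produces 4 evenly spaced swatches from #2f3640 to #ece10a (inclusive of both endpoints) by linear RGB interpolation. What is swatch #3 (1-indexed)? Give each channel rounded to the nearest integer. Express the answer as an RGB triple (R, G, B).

(173, 168, 28)

With 4 swatches and endpoints inclusive, swatch 3 sits at t = (3 − 1)/(4 − 1) = 2/3 ≈ 0.6667.
#2f3640 → (47, 54, 64); #ece10a → (236, 225, 10).
R = 47 + 0.6667 × (236 − 47) = 173.006 → 173
G = 54 + 0.6667 × (225 − 54) = 168.006 → 168
B = 64 + 0.6667 × (10 − 64) = 27.998 → 28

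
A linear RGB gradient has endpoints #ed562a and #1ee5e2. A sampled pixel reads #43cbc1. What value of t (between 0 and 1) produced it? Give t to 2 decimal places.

0.82

Invert the lerp on the R channel (largest span, 207): t = (67 − 237) / (30 − 237) = -170/-207 = 0.82126.
Check on G: (203 − 86)/(229 − 86) = 0.8182 ✓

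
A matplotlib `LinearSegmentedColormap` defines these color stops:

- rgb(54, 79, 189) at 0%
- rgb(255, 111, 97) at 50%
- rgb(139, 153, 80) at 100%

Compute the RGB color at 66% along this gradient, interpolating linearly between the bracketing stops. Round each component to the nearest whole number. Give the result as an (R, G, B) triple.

66% lies between the 50% and 100% stops, so the local fraction is t = (66 − 50)/(100 − 50) = 16/50 ≈ 0.32.
R = 255 + 0.32 × (139 − 255) = 217.88 → 218
G = 111 + 0.32 × (153 − 111) = 124.44 → 124
B = 97 + 0.32 × (80 − 97) = 91.56 → 92

(218, 124, 92)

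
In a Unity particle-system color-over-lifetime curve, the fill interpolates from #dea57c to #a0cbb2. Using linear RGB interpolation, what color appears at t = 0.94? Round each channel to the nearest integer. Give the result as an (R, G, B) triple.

(164, 201, 175)

#dea57c → (222, 165, 124); #a0cbb2 → (160, 203, 178).
R = 222 + 0.94 × (160 − 222) = 222 + 0.94 × -62 = 163.72 → 164
G = 165 + 0.94 × (203 − 165) = 165 + 0.94 × 38 = 200.72 → 201
B = 124 + 0.94 × (178 − 124) = 124 + 0.94 × 54 = 174.76 → 175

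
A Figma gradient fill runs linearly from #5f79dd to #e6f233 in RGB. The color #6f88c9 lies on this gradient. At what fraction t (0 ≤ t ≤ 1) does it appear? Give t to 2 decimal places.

Invert the lerp on the B channel (largest span, 170): t = (201 − 221) / (51 − 221) = -20/-170 = 0.11765.
Check on R: (111 − 95)/(230 − 95) = 0.1185 ✓

0.12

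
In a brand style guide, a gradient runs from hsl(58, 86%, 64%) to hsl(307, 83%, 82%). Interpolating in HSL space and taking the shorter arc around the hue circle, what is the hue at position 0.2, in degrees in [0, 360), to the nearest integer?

36

Hue: 307 − 58 = 249°, but |249| > 180 so the shorter arc goes the other way: Δh = 249 − 360 = -111°.
H = 58 + 0.2 × (-111) = 35.8 → 36°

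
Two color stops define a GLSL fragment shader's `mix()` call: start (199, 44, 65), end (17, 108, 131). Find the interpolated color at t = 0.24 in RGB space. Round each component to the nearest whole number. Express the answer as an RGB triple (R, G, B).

R = 199 + 0.24 × (17 − 199) = 199 + 0.24 × -182 = 155.32 → 155
G = 44 + 0.24 × (108 − 44) = 44 + 0.24 × 64 = 59.36 → 59
B = 65 + 0.24 × (131 − 65) = 65 + 0.24 × 66 = 80.84 → 81

(155, 59, 81)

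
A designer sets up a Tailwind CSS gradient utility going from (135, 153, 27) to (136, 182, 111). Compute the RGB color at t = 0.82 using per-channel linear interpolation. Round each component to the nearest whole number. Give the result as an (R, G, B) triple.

(136, 177, 96)

R = 135 + 0.82 × (136 − 135) = 135 + 0.82 × 1 = 135.82 → 136
G = 153 + 0.82 × (182 − 153) = 153 + 0.82 × 29 = 176.78 → 177
B = 27 + 0.82 × (111 − 27) = 27 + 0.82 × 84 = 95.88 → 96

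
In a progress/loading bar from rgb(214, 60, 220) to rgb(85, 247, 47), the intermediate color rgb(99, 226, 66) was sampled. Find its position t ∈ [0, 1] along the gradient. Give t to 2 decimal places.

Invert the lerp on the G channel (largest span, 187): t = (226 − 60) / (247 − 60) = 166/187 = 0.8877.
Check on R: (99 − 214)/(85 − 214) = 0.8915 ✓

0.89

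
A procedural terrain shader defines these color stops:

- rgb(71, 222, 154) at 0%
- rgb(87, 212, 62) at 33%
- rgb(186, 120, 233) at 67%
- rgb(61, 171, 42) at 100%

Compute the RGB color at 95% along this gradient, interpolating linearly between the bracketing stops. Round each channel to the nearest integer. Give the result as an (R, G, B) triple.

95% lies between the 67% and 100% stops, so the local fraction is t = (95 − 67)/(100 − 67) = 28/33 ≈ 0.8485.
R = 186 + 0.8485 × (61 − 186) = 79.938 → 80
G = 120 + 0.8485 × (171 − 120) = 163.274 → 163
B = 233 + 0.8485 × (42 − 233) = 70.936 → 71

(80, 163, 71)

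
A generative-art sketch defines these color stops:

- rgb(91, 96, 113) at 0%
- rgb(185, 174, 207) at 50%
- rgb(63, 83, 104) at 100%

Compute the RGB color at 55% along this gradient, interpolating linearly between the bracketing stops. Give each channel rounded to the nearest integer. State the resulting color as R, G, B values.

(173, 165, 197)

55% lies between the 50% and 100% stops, so the local fraction is t = (55 − 50)/(100 − 50) = 5/50 ≈ 0.1.
R = 185 + 0.1 × (63 − 185) = 172.8 → 173
G = 174 + 0.1 × (83 − 174) = 164.9 → 165
B = 207 + 0.1 × (104 − 207) = 196.7 → 197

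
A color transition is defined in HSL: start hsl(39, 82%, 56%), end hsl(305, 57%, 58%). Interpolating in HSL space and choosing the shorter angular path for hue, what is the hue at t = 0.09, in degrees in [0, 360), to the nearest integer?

31

Hue: 305 − 39 = 266°, but |266| > 180 so the shorter arc goes the other way: Δh = 266 − 360 = -94°.
H = 39 + 0.09 × (-94) = 30.54 → 31°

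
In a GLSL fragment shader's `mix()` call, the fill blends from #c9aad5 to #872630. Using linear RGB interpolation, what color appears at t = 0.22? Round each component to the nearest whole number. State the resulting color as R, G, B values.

(186, 141, 177)

#c9aad5 → (201, 170, 213); #872630 → (135, 38, 48).
R = 201 + 0.22 × (135 − 201) = 201 + 0.22 × -66 = 186.48 → 186
G = 170 + 0.22 × (38 − 170) = 170 + 0.22 × -132 = 140.96 → 141
B = 213 + 0.22 × (48 − 213) = 213 + 0.22 × -165 = 176.7 → 177
So the blended color is (186, 141, 177), about #ba8db1.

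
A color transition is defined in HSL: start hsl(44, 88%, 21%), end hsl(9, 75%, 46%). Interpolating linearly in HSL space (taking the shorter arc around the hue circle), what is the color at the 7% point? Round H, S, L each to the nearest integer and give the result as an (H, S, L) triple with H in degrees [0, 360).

(42, 87, 23)

Hue arc: Δh = 9 − 44 = -35° (|Δh| ≤ 180, already the shorter path).
H = 44 + 0.07 × (-35) = 41.55 → 42°
S = 88 + 0.07 × (75 − 88) = 87.09 → 87%
L = 21 + 0.07 × (46 − 21) = 22.75 → 23%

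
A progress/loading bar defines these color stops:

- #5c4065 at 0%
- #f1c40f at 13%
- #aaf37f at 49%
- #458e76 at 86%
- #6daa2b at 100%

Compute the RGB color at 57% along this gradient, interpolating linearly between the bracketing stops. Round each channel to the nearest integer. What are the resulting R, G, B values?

57% lies between the 49% and 86% stops, so the local fraction is t = (57 − 49)/(86 − 49) = 8/37 ≈ 0.2162.
#aaf37f → (170, 243, 127); #458e76 → (69, 142, 118).
R = 170 + 0.2162 × (69 − 170) = 148.164 → 148
G = 243 + 0.2162 × (142 − 243) = 221.164 → 221
B = 127 + 0.2162 × (118 − 127) = 125.054 → 125

(148, 221, 125)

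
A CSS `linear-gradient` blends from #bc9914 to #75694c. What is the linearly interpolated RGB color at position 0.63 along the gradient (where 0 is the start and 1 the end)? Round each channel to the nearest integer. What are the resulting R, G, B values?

#bc9914 → (188, 153, 20); #75694c → (117, 105, 76).
R = 188 + 0.63 × (117 − 188) = 188 + 0.63 × -71 = 143.27 → 143
G = 153 + 0.63 × (105 − 153) = 153 + 0.63 × -48 = 122.76 → 123
B = 20 + 0.63 × (76 − 20) = 20 + 0.63 × 56 = 55.28 → 55

(143, 123, 55)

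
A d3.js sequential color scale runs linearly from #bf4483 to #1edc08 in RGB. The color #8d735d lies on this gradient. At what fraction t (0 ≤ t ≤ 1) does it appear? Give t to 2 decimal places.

Invert the lerp on the R channel (largest span, 161): t = (141 − 191) / (30 − 191) = -50/-161 = 0.31056.
Check on G: (115 − 68)/(220 − 68) = 0.3092 ✓

0.31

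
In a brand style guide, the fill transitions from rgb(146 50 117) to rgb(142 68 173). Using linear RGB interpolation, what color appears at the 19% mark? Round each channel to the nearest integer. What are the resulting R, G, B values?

19% corresponds to t = 0.19.
R = 146 + 0.19 × (142 − 146) = 146 + 0.19 × -4 = 145.24 → 145
G = 50 + 0.19 × (68 − 50) = 50 + 0.19 × 18 = 53.42 → 53
B = 117 + 0.19 × (173 − 117) = 117 + 0.19 × 56 = 127.64 → 128
So the blended color is (145, 53, 128), about #913580.

(145, 53, 128)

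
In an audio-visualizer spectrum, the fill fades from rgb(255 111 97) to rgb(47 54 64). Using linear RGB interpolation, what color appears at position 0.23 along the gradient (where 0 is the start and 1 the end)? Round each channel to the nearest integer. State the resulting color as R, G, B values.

R = 255 + 0.23 × (47 − 255) = 255 + 0.23 × -208 = 207.16 → 207
G = 111 + 0.23 × (54 − 111) = 111 + 0.23 × -57 = 97.89 → 98
B = 97 + 0.23 × (64 − 97) = 97 + 0.23 × -33 = 89.41 → 89

(207, 98, 89)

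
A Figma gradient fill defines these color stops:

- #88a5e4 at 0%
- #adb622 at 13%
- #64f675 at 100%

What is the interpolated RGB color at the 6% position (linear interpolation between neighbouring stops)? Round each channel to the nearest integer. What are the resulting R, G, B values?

(153, 173, 138)

6% lies between the 0% and 13% stops, so the local fraction is t = (6 − 0)/(13 − 0) = 6/13 ≈ 0.4615.
#88a5e4 → (136, 165, 228); #adb622 → (173, 182, 34).
R = 136 + 0.4615 × (173 − 136) = 153.076 → 153
G = 165 + 0.4615 × (182 − 165) = 172.845 → 173
B = 228 + 0.4615 × (34 − 228) = 138.469 → 138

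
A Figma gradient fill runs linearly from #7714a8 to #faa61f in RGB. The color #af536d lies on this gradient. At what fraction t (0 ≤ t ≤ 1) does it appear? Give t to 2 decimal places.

0.43

Invert the lerp on the G channel (largest span, 146): t = (83 − 20) / (166 − 20) = 63/146 = 0.43151.
Check on R: (175 − 119)/(250 − 119) = 0.4275 ✓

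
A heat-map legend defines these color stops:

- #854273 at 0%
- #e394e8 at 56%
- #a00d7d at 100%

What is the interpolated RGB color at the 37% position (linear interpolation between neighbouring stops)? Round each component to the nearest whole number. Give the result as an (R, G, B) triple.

(195, 120, 192)

37% lies between the 0% and 56% stops, so the local fraction is t = (37 − 0)/(56 − 0) = 37/56 ≈ 0.6607.
#854273 → (133, 66, 115); #e394e8 → (227, 148, 232).
R = 133 + 0.6607 × (227 − 133) = 195.106 → 195
G = 66 + 0.6607 × (148 − 66) = 120.177 → 120
B = 115 + 0.6607 × (232 − 115) = 192.302 → 192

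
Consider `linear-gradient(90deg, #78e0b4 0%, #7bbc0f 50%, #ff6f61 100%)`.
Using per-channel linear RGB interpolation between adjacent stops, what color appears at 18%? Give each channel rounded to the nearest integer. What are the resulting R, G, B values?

(121, 211, 121)

18% lies between the 0% and 50% stops, so the local fraction is t = (18 − 0)/(50 − 0) = 18/50 ≈ 0.36.
#78e0b4 → (120, 224, 180); #7bbc0f → (123, 188, 15).
R = 120 + 0.36 × (123 − 120) = 121.08 → 121
G = 224 + 0.36 × (188 − 224) = 211.04 → 211
B = 180 + 0.36 × (15 − 180) = 120.6 → 121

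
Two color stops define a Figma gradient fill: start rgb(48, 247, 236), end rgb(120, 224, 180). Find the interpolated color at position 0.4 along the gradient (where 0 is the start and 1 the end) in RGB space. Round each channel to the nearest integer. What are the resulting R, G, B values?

R = 48 + 0.4 × (120 − 48) = 48 + 0.4 × 72 = 76.8 → 77
G = 247 + 0.4 × (224 − 247) = 247 + 0.4 × -23 = 237.8 → 238
B = 236 + 0.4 × (180 − 236) = 236 + 0.4 × -56 = 213.6 → 214

(77, 238, 214)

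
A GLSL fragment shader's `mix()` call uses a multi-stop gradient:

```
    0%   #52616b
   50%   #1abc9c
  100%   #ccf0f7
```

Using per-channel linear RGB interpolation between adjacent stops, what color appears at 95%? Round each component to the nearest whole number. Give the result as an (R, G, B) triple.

95% lies between the 50% and 100% stops, so the local fraction is t = (95 − 50)/(100 − 50) = 45/50 ≈ 0.9.
#1abc9c → (26, 188, 156); #ccf0f7 → (204, 240, 247).
R = 26 + 0.9 × (204 − 26) = 186.2 → 186
G = 188 + 0.9 × (240 − 188) = 234.8 → 235
B = 156 + 0.9 × (247 − 156) = 237.9 → 238

(186, 235, 238)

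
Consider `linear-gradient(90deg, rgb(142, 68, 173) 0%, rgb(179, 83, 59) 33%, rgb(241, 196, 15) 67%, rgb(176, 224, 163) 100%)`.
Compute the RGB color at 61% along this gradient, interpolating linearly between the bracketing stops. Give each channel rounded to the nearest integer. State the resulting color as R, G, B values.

61% lies between the 33% and 67% stops, so the local fraction is t = (61 − 33)/(67 − 33) = 28/34 ≈ 0.8235.
R = 179 + 0.8235 × (241 − 179) = 230.057 → 230
G = 83 + 0.8235 × (196 − 83) = 176.055 → 176
B = 59 + 0.8235 × (15 − 59) = 22.766 → 23

(230, 176, 23)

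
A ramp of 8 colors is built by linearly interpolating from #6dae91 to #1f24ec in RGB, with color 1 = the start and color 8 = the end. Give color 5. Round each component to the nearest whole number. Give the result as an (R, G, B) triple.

(64, 95, 197)

With 8 swatches and endpoints inclusive, swatch 5 sits at t = (5 − 1)/(8 − 1) = 4/7 ≈ 0.5714.
#6dae91 → (109, 174, 145); #1f24ec → (31, 36, 236).
R = 109 + 0.5714 × (31 − 109) = 64.431 → 64
G = 174 + 0.5714 × (36 − 174) = 95.147 → 95
B = 145 + 0.5714 × (236 − 145) = 196.997 → 197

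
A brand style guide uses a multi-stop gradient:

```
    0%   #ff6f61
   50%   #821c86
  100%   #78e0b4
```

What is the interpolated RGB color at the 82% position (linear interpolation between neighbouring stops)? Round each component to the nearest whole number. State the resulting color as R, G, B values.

82% lies between the 50% and 100% stops, so the local fraction is t = (82 − 50)/(100 − 50) = 32/50 ≈ 0.64.
#821c86 → (130, 28, 134); #78e0b4 → (120, 224, 180).
R = 130 + 0.64 × (120 − 130) = 123.6 → 124
G = 28 + 0.64 × (224 − 28) = 153.44 → 153
B = 134 + 0.64 × (180 − 134) = 163.44 → 163

(124, 153, 163)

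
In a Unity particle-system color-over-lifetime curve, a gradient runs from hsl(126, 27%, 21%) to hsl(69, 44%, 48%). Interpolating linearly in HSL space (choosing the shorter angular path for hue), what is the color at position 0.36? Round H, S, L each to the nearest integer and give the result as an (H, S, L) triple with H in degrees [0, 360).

(105, 33, 31)

Hue arc: Δh = 69 − 126 = -57° (|Δh| ≤ 180, already the shorter path).
H = 126 + 0.36 × (-57) = 105.48 → 105°
S = 27 + 0.36 × (44 − 27) = 33.12 → 33%
L = 21 + 0.36 × (48 − 21) = 30.72 → 31%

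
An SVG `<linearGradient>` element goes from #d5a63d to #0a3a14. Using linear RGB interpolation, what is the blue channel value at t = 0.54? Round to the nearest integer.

39

B₁ = 61 (from #d5a63d), B₂ = 20 (from #0a3a14).
B = 61 + 0.54 × (20 − 61) = 38.86 → 39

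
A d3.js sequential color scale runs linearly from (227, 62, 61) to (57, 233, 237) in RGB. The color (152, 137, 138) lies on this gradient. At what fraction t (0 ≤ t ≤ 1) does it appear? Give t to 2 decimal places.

0.44

Invert the lerp on the B channel (largest span, 176): t = (138 − 61) / (237 − 61) = 77/176 = 0.4375.
Check on R: (152 − 227)/(57 − 227) = 0.4412 ✓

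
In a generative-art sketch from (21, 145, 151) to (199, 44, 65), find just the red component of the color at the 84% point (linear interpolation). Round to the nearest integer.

171

R = 21 + 0.84 × (199 − 21) = 170.52 → 171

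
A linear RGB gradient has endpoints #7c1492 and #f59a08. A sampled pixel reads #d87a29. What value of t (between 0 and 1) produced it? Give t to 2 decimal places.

Invert the lerp on the B channel (largest span, 138): t = (41 − 146) / (8 − 146) = -105/-138 = 0.76087.
Check on R: (216 − 124)/(245 − 124) = 0.7603 ✓

0.76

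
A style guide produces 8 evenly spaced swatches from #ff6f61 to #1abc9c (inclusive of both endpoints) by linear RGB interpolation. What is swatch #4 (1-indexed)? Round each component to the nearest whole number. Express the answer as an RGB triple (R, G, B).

With 8 swatches and endpoints inclusive, swatch 4 sits at t = (4 − 1)/(8 − 1) = 3/7 ≈ 0.4286.
#ff6f61 → (255, 111, 97); #1abc9c → (26, 188, 156).
R = 255 + 0.4286 × (26 − 255) = 156.851 → 157
G = 111 + 0.4286 × (188 − 111) = 144.002 → 144
B = 97 + 0.4286 × (156 − 97) = 122.287 → 122

(157, 144, 122)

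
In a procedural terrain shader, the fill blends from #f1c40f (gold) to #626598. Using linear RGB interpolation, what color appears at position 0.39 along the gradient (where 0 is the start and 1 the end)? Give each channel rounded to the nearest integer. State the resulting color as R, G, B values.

#f1c40f → (241, 196, 15); #626598 → (98, 101, 152).
R = 241 + 0.39 × (98 − 241) = 241 + 0.39 × -143 = 185.23 → 185
G = 196 + 0.39 × (101 − 196) = 196 + 0.39 × -95 = 158.95 → 159
B = 15 + 0.39 × (152 − 15) = 15 + 0.39 × 137 = 68.43 → 68
So the blended color is (185, 159, 68), about #b99f44.

(185, 159, 68)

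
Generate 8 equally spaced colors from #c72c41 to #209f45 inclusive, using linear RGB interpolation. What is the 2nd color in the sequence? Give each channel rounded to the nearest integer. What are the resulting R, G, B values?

With 8 swatches and endpoints inclusive, swatch 2 sits at t = (2 − 1)/(8 − 1) = 1/7 ≈ 0.1429.
#c72c41 → (199, 44, 65); #209f45 → (32, 159, 69).
R = 199 + 0.1429 × (32 − 199) = 175.136 → 175
G = 44 + 0.1429 × (159 − 44) = 60.433 → 60
B = 65 + 0.1429 × (69 − 65) = 65.572 → 66

(175, 60, 66)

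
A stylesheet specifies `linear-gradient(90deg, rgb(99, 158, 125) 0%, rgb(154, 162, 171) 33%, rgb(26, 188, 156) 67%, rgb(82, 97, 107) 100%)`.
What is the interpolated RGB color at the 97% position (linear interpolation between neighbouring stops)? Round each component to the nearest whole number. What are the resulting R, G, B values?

97% lies between the 67% and 100% stops, so the local fraction is t = (97 − 67)/(100 − 67) = 30/33 ≈ 0.9091.
R = 26 + 0.9091 × (82 − 26) = 76.91 → 77
G = 188 + 0.9091 × (97 − 188) = 105.272 → 105
B = 156 + 0.9091 × (107 − 156) = 111.454 → 111

(77, 105, 111)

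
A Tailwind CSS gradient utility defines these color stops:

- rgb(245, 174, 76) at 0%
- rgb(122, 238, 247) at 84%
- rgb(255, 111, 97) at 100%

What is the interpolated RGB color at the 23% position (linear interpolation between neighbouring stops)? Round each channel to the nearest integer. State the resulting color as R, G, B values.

(211, 192, 123)

23% lies between the 0% and 84% stops, so the local fraction is t = (23 − 0)/(84 − 0) = 23/84 ≈ 0.2738.
R = 245 + 0.2738 × (122 − 245) = 211.323 → 211
G = 174 + 0.2738 × (238 − 174) = 191.523 → 192
B = 76 + 0.2738 × (247 − 76) = 122.82 → 123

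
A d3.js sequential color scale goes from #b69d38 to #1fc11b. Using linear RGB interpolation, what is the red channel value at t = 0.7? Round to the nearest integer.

R₁ = 182 (from #b69d38), R₂ = 31 (from #1fc11b).
R = 182 + 0.7 × (31 − 182) = 76.3 → 76

76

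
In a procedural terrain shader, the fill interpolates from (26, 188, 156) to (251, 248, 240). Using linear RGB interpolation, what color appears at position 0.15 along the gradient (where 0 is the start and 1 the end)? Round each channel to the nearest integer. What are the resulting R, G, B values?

(60, 197, 169)

R = 26 + 0.15 × (251 − 26) = 26 + 0.15 × 225 = 59.75 → 60
G = 188 + 0.15 × (248 − 188) = 188 + 0.15 × 60 = 197 → 197
B = 156 + 0.15 × (240 − 156) = 156 + 0.15 × 84 = 168.6 → 169
So the blended color is (60, 197, 169), about #3cc5a9.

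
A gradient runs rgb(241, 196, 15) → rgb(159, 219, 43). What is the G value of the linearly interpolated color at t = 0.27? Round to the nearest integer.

202

G = 196 + 0.27 × (219 − 196) = 202.21 → 202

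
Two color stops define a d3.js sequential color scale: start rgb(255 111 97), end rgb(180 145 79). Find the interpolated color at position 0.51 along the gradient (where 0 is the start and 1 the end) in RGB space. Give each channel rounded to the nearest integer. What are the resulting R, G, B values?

(217, 128, 88)

R = 255 + 0.51 × (180 − 255) = 255 + 0.51 × -75 = 216.75 → 217
G = 111 + 0.51 × (145 − 111) = 111 + 0.51 × 34 = 128.34 → 128
B = 97 + 0.51 × (79 − 97) = 97 + 0.51 × -18 = 87.82 → 88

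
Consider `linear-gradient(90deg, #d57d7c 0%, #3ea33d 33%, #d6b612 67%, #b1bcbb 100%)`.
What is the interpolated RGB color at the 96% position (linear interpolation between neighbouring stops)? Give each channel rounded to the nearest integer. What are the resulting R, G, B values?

(181, 187, 167)

96% lies between the 67% and 100% stops, so the local fraction is t = (96 − 67)/(100 − 67) = 29/33 ≈ 0.8788.
#d6b612 → (214, 182, 18); #b1bcbb → (177, 188, 187).
R = 214 + 0.8788 × (177 − 214) = 181.484 → 181
G = 182 + 0.8788 × (188 − 182) = 187.273 → 187
B = 18 + 0.8788 × (187 − 18) = 166.517 → 167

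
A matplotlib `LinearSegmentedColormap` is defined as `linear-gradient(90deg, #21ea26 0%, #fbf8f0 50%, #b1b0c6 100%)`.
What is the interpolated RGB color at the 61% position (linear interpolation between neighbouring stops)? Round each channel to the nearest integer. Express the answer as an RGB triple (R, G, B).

(235, 232, 231)

61% lies between the 50% and 100% stops, so the local fraction is t = (61 − 50)/(100 − 50) = 11/50 ≈ 0.22.
#fbf8f0 → (251, 248, 240); #b1b0c6 → (177, 176, 198).
R = 251 + 0.22 × (177 − 251) = 234.72 → 235
G = 248 + 0.22 × (176 − 248) = 232.16 → 232
B = 240 + 0.22 × (198 − 240) = 230.76 → 231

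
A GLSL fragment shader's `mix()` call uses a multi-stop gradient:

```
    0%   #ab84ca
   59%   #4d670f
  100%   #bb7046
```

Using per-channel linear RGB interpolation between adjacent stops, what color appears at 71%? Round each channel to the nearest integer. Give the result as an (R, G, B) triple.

71% lies between the 59% and 100% stops, so the local fraction is t = (71 − 59)/(100 − 59) = 12/41 ≈ 0.2927.
#4d670f → (77, 103, 15); #bb7046 → (187, 112, 70).
R = 77 + 0.2927 × (187 − 77) = 109.197 → 109
G = 103 + 0.2927 × (112 − 103) = 105.634 → 106
B = 15 + 0.2927 × (70 − 15) = 31.099 → 31

(109, 106, 31)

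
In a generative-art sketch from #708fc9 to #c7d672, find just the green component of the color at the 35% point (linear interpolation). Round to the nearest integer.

G₁ = 143 (from #708fc9), G₂ = 214 (from #c7d672).
G = 143 + 0.35 × (214 − 143) = 167.85 → 168

168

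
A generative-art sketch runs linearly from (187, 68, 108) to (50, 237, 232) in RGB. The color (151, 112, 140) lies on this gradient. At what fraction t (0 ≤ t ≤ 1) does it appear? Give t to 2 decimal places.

0.26

Invert the lerp on the G channel (largest span, 169): t = (112 − 68) / (237 − 68) = 44/169 = 0.26036.
Check on R: (151 − 187)/(50 − 187) = 0.2628 ✓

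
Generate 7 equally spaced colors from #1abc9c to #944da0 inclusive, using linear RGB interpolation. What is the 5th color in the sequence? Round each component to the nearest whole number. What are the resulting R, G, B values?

(107, 114, 159)

With 7 swatches and endpoints inclusive, swatch 5 sits at t = (5 − 1)/(7 − 1) = 4/6 ≈ 0.6667.
#1abc9c → (26, 188, 156); #944da0 → (148, 77, 160).
R = 26 + 0.6667 × (148 − 26) = 107.337 → 107
G = 188 + 0.6667 × (77 − 188) = 113.996 → 114
B = 156 + 0.6667 × (160 − 156) = 158.667 → 159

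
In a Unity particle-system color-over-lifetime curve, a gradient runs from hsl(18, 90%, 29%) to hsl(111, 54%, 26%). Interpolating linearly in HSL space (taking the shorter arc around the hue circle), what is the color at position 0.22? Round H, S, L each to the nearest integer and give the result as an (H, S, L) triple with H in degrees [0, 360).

(38, 82, 28)

Hue arc: Δh = 111 − 18 = 93° (|Δh| ≤ 180, already the shorter path).
H = 18 + 0.22 × (93) = 38.46 → 38°
S = 90 + 0.22 × (54 − 90) = 82.08 → 82%
L = 29 + 0.22 × (26 − 29) = 28.34 → 28%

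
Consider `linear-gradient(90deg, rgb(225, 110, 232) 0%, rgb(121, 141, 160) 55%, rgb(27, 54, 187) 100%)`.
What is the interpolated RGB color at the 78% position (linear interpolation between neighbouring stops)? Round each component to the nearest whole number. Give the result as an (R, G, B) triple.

78% lies between the 55% and 100% stops, so the local fraction is t = (78 − 55)/(100 − 55) = 23/45 ≈ 0.5111.
R = 121 + 0.5111 × (27 − 121) = 72.957 → 73
G = 141 + 0.5111 × (54 − 141) = 96.534 → 97
B = 160 + 0.5111 × (187 − 160) = 173.8 → 174

(73, 97, 174)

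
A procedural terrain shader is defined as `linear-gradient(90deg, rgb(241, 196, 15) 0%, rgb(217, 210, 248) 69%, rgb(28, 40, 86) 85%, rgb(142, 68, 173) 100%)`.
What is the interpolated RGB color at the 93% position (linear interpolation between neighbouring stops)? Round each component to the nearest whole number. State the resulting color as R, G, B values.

93% lies between the 85% and 100% stops, so the local fraction is t = (93 − 85)/(100 − 85) = 8/15 ≈ 0.5333.
R = 28 + 0.5333 × (142 − 28) = 88.796 → 89
G = 40 + 0.5333 × (68 − 40) = 54.932 → 55
B = 86 + 0.5333 × (173 − 86) = 132.397 → 132

(89, 55, 132)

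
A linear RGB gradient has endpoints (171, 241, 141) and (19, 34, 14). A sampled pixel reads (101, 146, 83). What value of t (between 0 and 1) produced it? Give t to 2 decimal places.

Invert the lerp on the G channel (largest span, 207): t = (146 − 241) / (34 − 241) = -95/-207 = 0.45894.
Check on R: (101 − 171)/(19 − 171) = 0.4605 ✓

0.46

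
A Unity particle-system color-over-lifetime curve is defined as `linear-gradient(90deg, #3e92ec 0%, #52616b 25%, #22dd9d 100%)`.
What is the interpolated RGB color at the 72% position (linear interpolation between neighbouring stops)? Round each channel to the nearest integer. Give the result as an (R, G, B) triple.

72% lies between the 25% and 100% stops, so the local fraction is t = (72 − 25)/(100 − 25) = 47/75 ≈ 0.6267.
#52616b → (82, 97, 107); #22dd9d → (34, 221, 157).
R = 82 + 0.6267 × (34 − 82) = 51.918 → 52
G = 97 + 0.6267 × (221 − 97) = 174.711 → 175
B = 107 + 0.6267 × (157 − 107) = 138.335 → 138

(52, 175, 138)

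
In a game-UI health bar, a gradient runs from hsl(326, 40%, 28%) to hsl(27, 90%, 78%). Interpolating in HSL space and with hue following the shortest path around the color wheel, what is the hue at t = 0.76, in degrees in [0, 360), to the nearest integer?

Hue: 27 − 326 = -299°, but |-299| > 180 so the shorter arc goes the other way: Δh = -299 + 360 = 61°.
H = 326 + 0.76 × (61) = 372.36 → 372 → 372 mod 360 = 12°

12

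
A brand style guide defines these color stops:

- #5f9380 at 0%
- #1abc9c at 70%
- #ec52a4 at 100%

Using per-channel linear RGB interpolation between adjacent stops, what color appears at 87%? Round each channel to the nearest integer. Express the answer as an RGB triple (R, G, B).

87% lies between the 70% and 100% stops, so the local fraction is t = (87 − 70)/(100 − 70) = 17/30 ≈ 0.5667.
#1abc9c → (26, 188, 156); #ec52a4 → (236, 82, 164).
R = 26 + 0.5667 × (236 − 26) = 145.007 → 145
G = 188 + 0.5667 × (82 − 188) = 127.93 → 128
B = 156 + 0.5667 × (164 − 156) = 160.534 → 161

(145, 128, 161)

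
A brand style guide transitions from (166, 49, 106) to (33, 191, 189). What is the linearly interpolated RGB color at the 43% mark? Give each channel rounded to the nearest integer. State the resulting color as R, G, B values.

43% corresponds to t = 0.43.
R = 166 + 0.43 × (33 − 166) = 166 + 0.43 × -133 = 108.81 → 109
G = 49 + 0.43 × (191 − 49) = 49 + 0.43 × 142 = 110.06 → 110
B = 106 + 0.43 × (189 − 106) = 106 + 0.43 × 83 = 141.69 → 142

(109, 110, 142)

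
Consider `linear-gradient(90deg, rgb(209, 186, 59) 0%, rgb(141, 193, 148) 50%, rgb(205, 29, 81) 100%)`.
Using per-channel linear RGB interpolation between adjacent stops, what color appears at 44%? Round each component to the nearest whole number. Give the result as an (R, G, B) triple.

(149, 192, 137)

44% lies between the 0% and 50% stops, so the local fraction is t = (44 − 0)/(50 − 0) = 44/50 ≈ 0.88.
R = 209 + 0.88 × (141 − 209) = 149.16 → 149
G = 186 + 0.88 × (193 − 186) = 192.16 → 192
B = 59 + 0.88 × (148 − 59) = 137.32 → 137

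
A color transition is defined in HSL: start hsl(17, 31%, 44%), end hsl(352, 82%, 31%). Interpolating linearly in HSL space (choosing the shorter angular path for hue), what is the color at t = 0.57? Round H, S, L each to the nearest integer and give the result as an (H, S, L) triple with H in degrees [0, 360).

(3, 60, 37)

Hue: 352 − 17 = 335°, but |335| > 180 so the shorter arc goes the other way: Δh = 335 − 360 = -25°.
H = 17 + 0.57 × (-25) = 2.75 → 3°
S = 31 + 0.57 × (82 − 31) = 60.07 → 60%
L = 44 + 0.57 × (31 − 44) = 36.59 → 37%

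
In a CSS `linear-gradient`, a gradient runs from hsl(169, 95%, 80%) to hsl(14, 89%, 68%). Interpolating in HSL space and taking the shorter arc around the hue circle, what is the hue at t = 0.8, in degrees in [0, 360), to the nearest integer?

Hue arc: Δh = 14 − 169 = -155° (|Δh| ≤ 180, already the shorter path).
H = 169 + 0.8 × (-155) = 45 → 45°

45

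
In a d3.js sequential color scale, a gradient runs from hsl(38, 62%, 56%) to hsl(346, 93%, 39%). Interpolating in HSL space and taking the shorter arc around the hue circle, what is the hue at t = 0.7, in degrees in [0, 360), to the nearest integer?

2

Hue: 346 − 38 = 308°, but |308| > 180 so the shorter arc goes the other way: Δh = 308 − 360 = -52°.
H = 38 + 0.7 × (-52) = 1.6 → 2°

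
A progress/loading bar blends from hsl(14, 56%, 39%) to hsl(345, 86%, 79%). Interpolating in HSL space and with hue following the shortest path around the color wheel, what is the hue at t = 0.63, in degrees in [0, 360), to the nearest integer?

Hue: 345 − 14 = 331°, but |331| > 180 so the shorter arc goes the other way: Δh = 331 − 360 = -29°.
H = 14 + 0.63 × (-29) = -4.27 → -4 → -4 mod 360 = 356°

356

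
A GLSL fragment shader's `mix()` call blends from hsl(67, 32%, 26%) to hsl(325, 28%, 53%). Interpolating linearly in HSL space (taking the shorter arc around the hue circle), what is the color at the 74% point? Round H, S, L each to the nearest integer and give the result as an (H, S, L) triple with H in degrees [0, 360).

Hue: 325 − 67 = 258°, but |258| > 180 so the shorter arc goes the other way: Δh = 258 − 360 = -102°.
H = 67 + 0.74 × (-102) = -8.48 → -8 → -8 mod 360 = 352°
S = 32 + 0.74 × (28 − 32) = 29.04 → 29%
L = 26 + 0.74 × (53 − 26) = 45.98 → 46%

(352, 29, 46)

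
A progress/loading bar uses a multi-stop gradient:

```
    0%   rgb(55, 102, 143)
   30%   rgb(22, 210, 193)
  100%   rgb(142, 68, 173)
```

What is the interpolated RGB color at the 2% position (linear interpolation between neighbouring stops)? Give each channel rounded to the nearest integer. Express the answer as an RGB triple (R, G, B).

(53, 109, 146)

2% lies between the 0% and 30% stops, so the local fraction is t = (2 − 0)/(30 − 0) = 2/30 ≈ 0.0667.
R = 55 + 0.0667 × (22 − 55) = 52.799 → 53
G = 102 + 0.0667 × (210 − 102) = 109.204 → 109
B = 143 + 0.0667 × (193 − 143) = 146.335 → 146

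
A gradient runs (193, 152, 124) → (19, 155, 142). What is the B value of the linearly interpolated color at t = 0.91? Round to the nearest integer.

140

B = 124 + 0.91 × (142 − 124) = 140.38 → 140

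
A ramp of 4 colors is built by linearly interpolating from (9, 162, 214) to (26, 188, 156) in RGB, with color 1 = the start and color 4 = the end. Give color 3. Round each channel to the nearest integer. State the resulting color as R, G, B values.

With 4 swatches and endpoints inclusive, swatch 3 sits at t = (3 − 1)/(4 − 1) = 2/3 ≈ 0.6667.
R = 9 + 0.6667 × (26 − 9) = 20.334 → 20
G = 162 + 0.6667 × (188 − 162) = 179.334 → 179
B = 214 + 0.6667 × (156 − 214) = 175.331 → 175

(20, 179, 175)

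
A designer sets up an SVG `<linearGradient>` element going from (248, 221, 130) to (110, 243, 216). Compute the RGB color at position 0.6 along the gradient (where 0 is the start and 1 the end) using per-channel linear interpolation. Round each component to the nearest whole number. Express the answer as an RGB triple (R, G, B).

R = 248 + 0.6 × (110 − 248) = 248 + 0.6 × -138 = 165.2 → 165
G = 221 + 0.6 × (243 − 221) = 221 + 0.6 × 22 = 234.2 → 234
B = 130 + 0.6 × (216 − 130) = 130 + 0.6 × 86 = 181.6 → 182

(165, 234, 182)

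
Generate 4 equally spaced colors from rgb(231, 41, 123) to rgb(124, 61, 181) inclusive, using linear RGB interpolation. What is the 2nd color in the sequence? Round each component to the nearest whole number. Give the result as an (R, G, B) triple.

With 4 swatches and endpoints inclusive, swatch 2 sits at t = (2 − 1)/(4 − 1) = 1/3 ≈ 0.3333.
R = 231 + 0.3333 × (124 − 231) = 195.337 → 195
G = 41 + 0.3333 × (61 − 41) = 47.666 → 48
B = 123 + 0.3333 × (181 − 123) = 142.331 → 142

(195, 48, 142)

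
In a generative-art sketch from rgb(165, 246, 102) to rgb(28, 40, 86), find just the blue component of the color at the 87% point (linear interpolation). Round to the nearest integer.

B = 102 + 0.87 × (86 − 102) = 88.08 → 88

88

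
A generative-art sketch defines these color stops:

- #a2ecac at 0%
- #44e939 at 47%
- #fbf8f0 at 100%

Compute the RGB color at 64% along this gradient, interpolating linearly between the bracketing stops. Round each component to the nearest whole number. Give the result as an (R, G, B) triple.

64% lies between the 47% and 100% stops, so the local fraction is t = (64 − 47)/(100 − 47) = 17/53 ≈ 0.3208.
#44e939 → (68, 233, 57); #fbf8f0 → (251, 248, 240).
R = 68 + 0.3208 × (251 − 68) = 126.706 → 127
G = 233 + 0.3208 × (248 − 233) = 237.812 → 238
B = 57 + 0.3208 × (240 − 57) = 115.706 → 116

(127, 238, 116)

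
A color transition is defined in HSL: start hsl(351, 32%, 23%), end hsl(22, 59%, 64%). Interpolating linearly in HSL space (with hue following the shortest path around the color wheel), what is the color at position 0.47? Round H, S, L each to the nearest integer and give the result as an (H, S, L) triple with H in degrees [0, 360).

Hue: 22 − 351 = -329°, but |-329| > 180 so the shorter arc goes the other way: Δh = -329 + 360 = 31°.
H = 351 + 0.47 × (31) = 365.57 → 366 → 366 mod 360 = 6°
S = 32 + 0.47 × (59 − 32) = 44.69 → 45%
L = 23 + 0.47 × (64 − 23) = 42.27 → 42%

(6, 45, 42)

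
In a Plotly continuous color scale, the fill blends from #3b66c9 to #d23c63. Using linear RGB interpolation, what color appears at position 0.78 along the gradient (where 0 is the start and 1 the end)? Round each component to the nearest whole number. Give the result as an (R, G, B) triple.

(177, 69, 121)

#3b66c9 → (59, 102, 201); #d23c63 → (210, 60, 99).
R = 59 + 0.78 × (210 − 59) = 59 + 0.78 × 151 = 176.78 → 177
G = 102 + 0.78 × (60 − 102) = 102 + 0.78 × -42 = 69.24 → 69
B = 201 + 0.78 × (99 − 201) = 201 + 0.78 × -102 = 121.44 → 121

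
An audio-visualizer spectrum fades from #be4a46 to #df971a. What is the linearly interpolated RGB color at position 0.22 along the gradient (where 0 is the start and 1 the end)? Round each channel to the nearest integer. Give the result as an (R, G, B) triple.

#be4a46 → (190, 74, 70); #df971a → (223, 151, 26).
R = 190 + 0.22 × (223 − 190) = 190 + 0.22 × 33 = 197.26 → 197
G = 74 + 0.22 × (151 − 74) = 74 + 0.22 × 77 = 90.94 → 91
B = 70 + 0.22 × (26 − 70) = 70 + 0.22 × -44 = 60.32 → 60

(197, 91, 60)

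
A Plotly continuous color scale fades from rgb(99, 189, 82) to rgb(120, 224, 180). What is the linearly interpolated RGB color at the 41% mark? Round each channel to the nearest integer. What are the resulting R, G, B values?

(108, 203, 122)

41% corresponds to t = 0.41.
R = 99 + 0.41 × (120 − 99) = 99 + 0.41 × 21 = 107.61 → 108
G = 189 + 0.41 × (224 − 189) = 189 + 0.41 × 35 = 203.35 → 203
B = 82 + 0.41 × (180 − 82) = 82 + 0.41 × 98 = 122.18 → 122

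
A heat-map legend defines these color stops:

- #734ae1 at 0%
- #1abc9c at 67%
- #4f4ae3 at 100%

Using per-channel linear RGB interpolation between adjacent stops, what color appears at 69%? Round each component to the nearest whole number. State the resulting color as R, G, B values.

(29, 181, 160)

69% lies between the 67% and 100% stops, so the local fraction is t = (69 − 67)/(100 − 67) = 2/33 ≈ 0.0606.
#1abc9c → (26, 188, 156); #4f4ae3 → (79, 74, 227).
R = 26 + 0.0606 × (79 − 26) = 29.212 → 29
G = 188 + 0.0606 × (74 − 188) = 181.092 → 181
B = 156 + 0.0606 × (227 − 156) = 160.303 → 160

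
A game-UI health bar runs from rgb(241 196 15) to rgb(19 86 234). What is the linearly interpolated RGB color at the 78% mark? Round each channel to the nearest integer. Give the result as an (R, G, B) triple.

(68, 110, 186)

78% corresponds to t = 0.78.
R = 241 + 0.78 × (19 − 241) = 241 + 0.78 × -222 = 67.84 → 68
G = 196 + 0.78 × (86 − 196) = 196 + 0.78 × -110 = 110.2 → 110
B = 15 + 0.78 × (234 − 15) = 15 + 0.78 × 219 = 185.82 → 186
So the blended color is (68, 110, 186), about #446eba.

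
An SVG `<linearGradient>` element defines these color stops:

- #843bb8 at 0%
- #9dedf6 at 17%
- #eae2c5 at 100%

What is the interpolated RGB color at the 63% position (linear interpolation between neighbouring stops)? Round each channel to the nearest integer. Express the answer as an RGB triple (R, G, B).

(200, 231, 219)

63% lies between the 17% and 100% stops, so the local fraction is t = (63 − 17)/(100 − 17) = 46/83 ≈ 0.5542.
#9dedf6 → (157, 237, 246); #eae2c5 → (234, 226, 197).
R = 157 + 0.5542 × (234 − 157) = 199.673 → 200
G = 237 + 0.5542 × (226 − 237) = 230.904 → 231
B = 246 + 0.5542 × (197 − 246) = 218.844 → 219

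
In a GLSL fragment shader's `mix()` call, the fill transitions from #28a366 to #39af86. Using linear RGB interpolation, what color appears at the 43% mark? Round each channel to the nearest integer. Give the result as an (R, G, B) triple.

(47, 168, 116)

#28a366 → (40, 163, 102); #39af86 → (57, 175, 134).
43% corresponds to t = 0.43.
R = 40 + 0.43 × (57 − 40) = 40 + 0.43 × 17 = 47.31 → 47
G = 163 + 0.43 × (175 − 163) = 163 + 0.43 × 12 = 168.16 → 168
B = 102 + 0.43 × (134 − 102) = 102 + 0.43 × 32 = 115.76 → 116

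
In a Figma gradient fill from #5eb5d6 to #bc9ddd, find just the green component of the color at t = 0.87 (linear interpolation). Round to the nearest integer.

G₁ = 181 (from #5eb5d6), G₂ = 157 (from #bc9ddd).
G = 181 + 0.87 × (157 − 181) = 160.12 → 160

160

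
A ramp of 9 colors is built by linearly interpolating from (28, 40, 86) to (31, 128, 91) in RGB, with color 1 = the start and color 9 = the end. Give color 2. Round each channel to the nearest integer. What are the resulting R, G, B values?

With 9 swatches and endpoints inclusive, swatch 2 sits at t = (2 − 1)/(9 − 1) = 1/8 ≈ 0.125.
R = 28 + 0.125 × (31 − 28) = 28.375 → 28
G = 40 + 0.125 × (128 − 40) = 51 → 51
B = 86 + 0.125 × (91 − 86) = 86.625 → 87

(28, 51, 87)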